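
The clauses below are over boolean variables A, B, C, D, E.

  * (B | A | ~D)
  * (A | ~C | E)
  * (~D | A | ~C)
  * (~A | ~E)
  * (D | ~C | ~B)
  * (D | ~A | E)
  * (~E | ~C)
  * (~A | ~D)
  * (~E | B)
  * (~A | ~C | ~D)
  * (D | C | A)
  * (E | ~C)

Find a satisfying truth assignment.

A = F, B = T, C = F, D = T, E = T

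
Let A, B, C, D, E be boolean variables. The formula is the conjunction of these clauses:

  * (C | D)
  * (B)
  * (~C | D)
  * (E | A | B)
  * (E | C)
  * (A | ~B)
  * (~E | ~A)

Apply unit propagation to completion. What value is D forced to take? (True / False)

(B) stands alone — B = True.
In (A | ~B), ~B is now false; A must hold, so A = True.
In (~E | ~A), ~A is now false; ~E must hold, so E = False.
(C | E) with E = False leaves only C, so C = True.
(~C | D): since C = True, the clause reduces to (D). D = True.

True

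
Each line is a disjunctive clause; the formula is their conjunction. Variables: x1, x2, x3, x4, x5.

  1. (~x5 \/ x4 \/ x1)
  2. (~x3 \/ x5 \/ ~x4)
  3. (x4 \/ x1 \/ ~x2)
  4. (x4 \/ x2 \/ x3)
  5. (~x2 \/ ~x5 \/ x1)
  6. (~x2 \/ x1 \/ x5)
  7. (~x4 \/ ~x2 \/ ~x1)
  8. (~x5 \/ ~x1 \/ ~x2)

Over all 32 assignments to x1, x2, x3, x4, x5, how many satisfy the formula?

Case analysis on x1 and x2:
  x1=1, x2=1: remaining (x3,x4,x5) ∈ {(0,0,0); (1,0,0)} — 2.
  x1=1, x2=0: 5 of the 8 assignments to (x3,x4,x5) work.
  x1=0, x2=1: a clause becomes empty — 0.
  x1=0, x2=0: remaining (x3,x4,x5) ∈ {(0,1,0); (0,1,1); (1,0,0); (1,1,1)} — 4.
Total: 2 + 5 + 0 + 4 = 11.

11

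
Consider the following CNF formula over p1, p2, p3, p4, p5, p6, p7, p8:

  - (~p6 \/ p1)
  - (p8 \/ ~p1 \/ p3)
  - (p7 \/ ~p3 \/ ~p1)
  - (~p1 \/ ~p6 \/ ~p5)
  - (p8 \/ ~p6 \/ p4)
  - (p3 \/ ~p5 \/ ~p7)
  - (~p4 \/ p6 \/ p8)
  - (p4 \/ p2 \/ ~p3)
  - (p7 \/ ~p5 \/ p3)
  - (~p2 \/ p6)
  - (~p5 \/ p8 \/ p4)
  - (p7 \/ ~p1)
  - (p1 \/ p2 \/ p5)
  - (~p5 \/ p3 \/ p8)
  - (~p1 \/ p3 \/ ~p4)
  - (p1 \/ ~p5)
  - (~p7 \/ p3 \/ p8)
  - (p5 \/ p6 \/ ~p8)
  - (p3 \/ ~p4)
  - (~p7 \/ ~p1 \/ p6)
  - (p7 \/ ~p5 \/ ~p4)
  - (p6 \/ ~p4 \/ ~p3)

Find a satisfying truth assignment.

p1 = True  p2 = True  p3 = False  p4 = False  p5 = False  p6 = True  p7 = True  p8 = True

Branch on p1: take p1 = True.
  then p7 is forced to True.
  then p6 is forced to True.
  then p5 is forced to False.
Set p2 = True and propagate.
Set p3 = False and propagate.
  then p8 is forced to True.
  then p4 is forced to False.
Every clause has at least one true literal under this assignment.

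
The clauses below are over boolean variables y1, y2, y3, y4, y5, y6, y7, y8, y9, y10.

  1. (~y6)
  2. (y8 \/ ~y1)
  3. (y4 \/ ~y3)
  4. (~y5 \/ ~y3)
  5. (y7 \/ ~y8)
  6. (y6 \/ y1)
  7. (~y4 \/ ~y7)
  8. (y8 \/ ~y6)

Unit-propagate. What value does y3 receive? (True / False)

False

Unit clause (~y6) sets y6 = False.
From (y1 \/ y6) and y6 = False: y1 = True.
In (y8 \/ ~y1), ~y1 is now false; y8 must hold, so y8 = True.
(y7 \/ ~y8) with y8 = True leaves only y7, so y7 = True.
From (~y4 \/ ~y7) and y7 = True: y4 = False.
In (y4 \/ ~y3), y4 is now false; ~y3 must hold, so y3 = False.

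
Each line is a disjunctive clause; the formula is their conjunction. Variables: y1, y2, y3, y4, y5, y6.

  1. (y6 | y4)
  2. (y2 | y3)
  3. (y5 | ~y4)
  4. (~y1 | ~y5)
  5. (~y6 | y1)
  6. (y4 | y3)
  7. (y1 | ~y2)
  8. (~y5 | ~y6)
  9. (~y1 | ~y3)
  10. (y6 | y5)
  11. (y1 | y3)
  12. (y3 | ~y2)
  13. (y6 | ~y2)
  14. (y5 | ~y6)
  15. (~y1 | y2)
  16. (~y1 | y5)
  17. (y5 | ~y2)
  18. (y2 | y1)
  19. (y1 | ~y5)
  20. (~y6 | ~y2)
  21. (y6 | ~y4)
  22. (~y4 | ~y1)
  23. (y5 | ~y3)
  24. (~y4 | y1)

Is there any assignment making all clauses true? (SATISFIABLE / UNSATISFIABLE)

UNSATISFIABLE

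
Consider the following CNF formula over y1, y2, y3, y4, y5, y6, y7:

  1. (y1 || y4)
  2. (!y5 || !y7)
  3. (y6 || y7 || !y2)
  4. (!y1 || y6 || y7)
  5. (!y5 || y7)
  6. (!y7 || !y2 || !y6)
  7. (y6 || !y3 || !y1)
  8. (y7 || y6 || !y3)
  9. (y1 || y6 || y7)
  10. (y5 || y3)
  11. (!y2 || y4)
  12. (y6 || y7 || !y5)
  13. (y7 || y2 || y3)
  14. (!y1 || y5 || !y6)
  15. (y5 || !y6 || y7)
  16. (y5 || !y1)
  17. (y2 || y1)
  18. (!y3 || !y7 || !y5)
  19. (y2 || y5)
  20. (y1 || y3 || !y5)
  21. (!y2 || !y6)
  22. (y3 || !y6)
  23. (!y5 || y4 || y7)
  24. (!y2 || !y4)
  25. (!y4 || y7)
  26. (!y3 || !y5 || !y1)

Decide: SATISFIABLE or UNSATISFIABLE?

UNSATISFIABLE

y7 = True:
  propagation gives y5=False, y3=True, y1=False, y4=True; an empty clause results — contradiction.
y7 = False:
  propagation gives y5=False, y3=True, y6=True; an empty clause results — contradiction.
Every branch closes, so no satisfying assignment exists.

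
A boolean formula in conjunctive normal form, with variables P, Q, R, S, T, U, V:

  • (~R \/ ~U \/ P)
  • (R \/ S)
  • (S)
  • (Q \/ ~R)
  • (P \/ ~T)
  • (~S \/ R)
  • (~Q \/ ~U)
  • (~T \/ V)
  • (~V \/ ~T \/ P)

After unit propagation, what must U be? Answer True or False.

False

(S) stands alone — S = True.
(~S \/ R): since S = True, the clause reduces to (R). R = True.
From (Q \/ ~R) and R = True: Q = True.
(~Q \/ ~U) with Q = True leaves only ~U, so U = False.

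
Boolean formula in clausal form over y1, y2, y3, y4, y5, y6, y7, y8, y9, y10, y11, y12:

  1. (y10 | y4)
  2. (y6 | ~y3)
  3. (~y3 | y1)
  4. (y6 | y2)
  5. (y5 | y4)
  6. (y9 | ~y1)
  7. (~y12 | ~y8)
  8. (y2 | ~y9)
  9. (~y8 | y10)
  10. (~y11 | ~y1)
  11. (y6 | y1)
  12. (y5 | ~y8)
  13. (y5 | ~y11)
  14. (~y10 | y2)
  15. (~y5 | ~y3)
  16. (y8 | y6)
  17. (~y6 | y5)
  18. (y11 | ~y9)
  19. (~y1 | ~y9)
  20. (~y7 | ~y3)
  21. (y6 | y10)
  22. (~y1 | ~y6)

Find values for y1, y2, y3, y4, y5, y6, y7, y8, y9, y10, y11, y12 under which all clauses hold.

y1 = F, y2 = T, y3 = F, y4 = F, y5 = T, y6 = T, y7 = F, y8 = T, y9 = F, y10 = T, y11 = T, y12 = F

Pure literal: y2 appears only positively; assign y2 = True.
Pure literal: y3 appears only negated; assign y3 = False.
Set y1 = False and propagate.
  then y6 is forced to True.
  then y5 is forced to True.
Branch on y4: take y4 = False.
  then y10 is forced to True.
Set y8 = True and propagate.
  then y12 is forced to False.
For the remaining variables, y7 = False, y9 = False, y11 = True works.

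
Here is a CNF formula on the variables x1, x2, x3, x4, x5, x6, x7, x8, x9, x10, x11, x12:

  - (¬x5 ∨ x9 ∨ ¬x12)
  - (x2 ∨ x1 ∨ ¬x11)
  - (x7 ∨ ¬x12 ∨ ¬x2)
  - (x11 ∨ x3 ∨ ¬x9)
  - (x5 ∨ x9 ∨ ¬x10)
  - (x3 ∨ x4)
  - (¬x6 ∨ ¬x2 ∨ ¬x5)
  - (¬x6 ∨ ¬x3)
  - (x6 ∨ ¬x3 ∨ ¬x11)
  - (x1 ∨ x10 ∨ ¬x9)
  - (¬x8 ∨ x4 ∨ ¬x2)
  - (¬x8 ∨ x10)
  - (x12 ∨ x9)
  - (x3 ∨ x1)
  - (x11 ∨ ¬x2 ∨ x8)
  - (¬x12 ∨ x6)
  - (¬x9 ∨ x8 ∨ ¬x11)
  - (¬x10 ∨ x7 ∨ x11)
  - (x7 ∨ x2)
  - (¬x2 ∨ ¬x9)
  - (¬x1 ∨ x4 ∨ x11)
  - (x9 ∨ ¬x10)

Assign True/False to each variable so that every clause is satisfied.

x1=T  x2=F  x3=F  x4=T  x5=F  x6=F  x7=T  x8=T  x9=T  x10=T  x11=T  x12=F

Check each clause:
  1. (¬x12 ∨ x9 ∨ ¬x5) — x9 is true.
  2. (x2 ∨ x1 ∨ ¬x11) — x1 is true.
  3. (¬x2 ∨ ¬x12 ∨ x7) — ¬x12 is true.
  4. (¬x9 ∨ x3 ∨ x11) — x11 is true.
  5. (¬x10 ∨ x5 ∨ x9) — x9 is true.
  6. (x4 ∨ x3) — x4 is true.
  7. (¬x5 ∨ ¬x6 ∨ ¬x2) — ¬x6 is true.
  8. (¬x6 ∨ ¬x3) — ¬x6 is true.
  9. (¬x3 ∨ x6 ∨ ¬x11) — ¬x3 is true.
  10. (¬x9 ∨ x10 ∨ x1) — x1 is true.
  11. (¬x2 ∨ ¬x8 ∨ x4) — x4 is true.
  12. (¬x8 ∨ x10) — x10 is true.
  13. (x12 ∨ x9) — x9 is true.
  14. (x1 ∨ x3) — x1 is true.
  15. (¬x2 ∨ x11 ∨ x8) — x8 is true.
  16. (¬x12 ∨ x6) — ¬x12 is true.
  17. (x8 ∨ ¬x11 ∨ ¬x9) — x8 is true.
  18. (¬x10 ∨ x7 ∨ x11) — x11 is true.
  19. (x2 ∨ x7) — x7 is true.
  20. (¬x2 ∨ ¬x9) — ¬x2 is true.
  21. (x4 ∨ ¬x1 ∨ x11) — x11 is true.
  22. (x9 ∨ ¬x10) — x9 is true.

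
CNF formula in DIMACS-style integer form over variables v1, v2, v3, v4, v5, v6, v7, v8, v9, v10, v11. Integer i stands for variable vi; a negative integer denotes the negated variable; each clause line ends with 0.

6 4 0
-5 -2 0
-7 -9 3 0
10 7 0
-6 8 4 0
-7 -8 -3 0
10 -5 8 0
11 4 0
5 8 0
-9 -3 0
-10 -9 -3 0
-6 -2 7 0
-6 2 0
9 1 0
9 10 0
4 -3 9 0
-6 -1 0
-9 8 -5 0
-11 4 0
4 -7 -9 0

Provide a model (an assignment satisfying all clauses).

v1=1, v2=0, v3=0, v4=1, v5=1, v6=0, v7=0, v8=0, v9=0, v10=1, v11=0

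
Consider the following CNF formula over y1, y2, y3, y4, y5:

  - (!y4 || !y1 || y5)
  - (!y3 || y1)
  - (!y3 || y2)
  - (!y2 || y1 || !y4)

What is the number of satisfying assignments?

15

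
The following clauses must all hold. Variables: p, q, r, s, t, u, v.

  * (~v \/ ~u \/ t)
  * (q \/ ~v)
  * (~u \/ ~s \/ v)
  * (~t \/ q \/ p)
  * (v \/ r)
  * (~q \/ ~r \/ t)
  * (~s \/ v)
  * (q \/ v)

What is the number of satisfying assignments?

24

Split on v, then q.
  v=T, q=T: p, s free; 5 ways for (r,t,u) × 2^2 = 20.
  v=T, q=F: a clause becomes empty — 0.
  v=F, q=T: remaining (p,r,s,t,u) ∈ {(F,T,F,T,F); (F,T,F,T,T); (T,T,F,T,F); (T,T,F,T,T)} — 4.
  v=F, q=F: a clause becomes empty — 0.
Total: 20 + 0 + 4 + 0 = 24.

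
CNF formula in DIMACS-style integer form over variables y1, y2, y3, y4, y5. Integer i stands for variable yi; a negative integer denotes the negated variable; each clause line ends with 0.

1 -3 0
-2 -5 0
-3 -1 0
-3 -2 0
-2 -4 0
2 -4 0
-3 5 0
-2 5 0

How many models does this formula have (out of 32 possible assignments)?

4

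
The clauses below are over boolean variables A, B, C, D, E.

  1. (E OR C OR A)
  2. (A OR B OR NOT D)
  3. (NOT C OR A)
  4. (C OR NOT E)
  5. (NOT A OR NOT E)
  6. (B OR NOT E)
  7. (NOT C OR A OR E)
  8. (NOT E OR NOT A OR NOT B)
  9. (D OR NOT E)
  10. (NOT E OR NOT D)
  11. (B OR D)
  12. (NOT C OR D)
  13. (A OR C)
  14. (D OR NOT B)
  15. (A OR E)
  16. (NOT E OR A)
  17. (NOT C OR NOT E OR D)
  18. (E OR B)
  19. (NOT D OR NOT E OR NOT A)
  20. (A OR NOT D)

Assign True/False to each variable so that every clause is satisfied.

A=T  B=T  C=T  D=T  E=F

Set A = True and propagate.
  then E is forced to False.
  then B is forced to True.
  then D is forced to True.
C is now unconstrained; take C = True.
Every clause has at least one true literal under this assignment.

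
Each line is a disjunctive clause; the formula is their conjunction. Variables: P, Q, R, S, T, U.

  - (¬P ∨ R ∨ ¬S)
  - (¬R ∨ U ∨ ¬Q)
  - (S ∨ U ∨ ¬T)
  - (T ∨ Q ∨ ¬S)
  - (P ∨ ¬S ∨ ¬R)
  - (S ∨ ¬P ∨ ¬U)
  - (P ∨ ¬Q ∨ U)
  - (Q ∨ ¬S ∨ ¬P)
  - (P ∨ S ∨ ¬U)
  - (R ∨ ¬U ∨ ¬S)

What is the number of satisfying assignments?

The models are:
  P=0 Q=0 R=0 S=0 T=0 U=0
  P=0 Q=0 R=0 S=1 T=1 U=0
  P=0 Q=0 R=1 S=0 T=0 U=0
  P=1 Q=0 R=0 S=0 T=0 U=0
  P=1 Q=0 R=1 S=0 T=0 U=0
  P=1 Q=1 R=0 S=0 T=0 U=0
  P=1 Q=1 R=1 S=1 T=0 U=1
  P=1 Q=1 R=1 S=1 T=1 U=1
Count: 8.

8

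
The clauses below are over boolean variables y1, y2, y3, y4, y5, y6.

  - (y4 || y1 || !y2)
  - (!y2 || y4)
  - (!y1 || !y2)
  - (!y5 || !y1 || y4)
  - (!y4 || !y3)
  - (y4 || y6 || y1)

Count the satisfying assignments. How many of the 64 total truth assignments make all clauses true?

20

Split on y4, then y1.
  y4=1, y1=1: remaining (y2,y3,y5,y6) ∈ {(0,0,0,0); (0,0,0,1); (0,0,1,0); (0,0,1,1)} — 4.
  y4=1, y1=0: forces y3=0; y2, y5, y6 free → 2^3 = 8.
  y4=0, y1=1: remaining (y2,y3,y5,y6) ∈ {(0,0,0,0); (0,0,0,1); (0,1,0,0); (0,1,0,1)} — 4.
  y4=0, y1=0: remaining (y2,y3,y5,y6) ∈ {(0,0,0,1); (0,0,1,1); (0,1,0,1); (0,1,1,1)} — 4.
Total: 4 + 8 + 4 + 4 = 20.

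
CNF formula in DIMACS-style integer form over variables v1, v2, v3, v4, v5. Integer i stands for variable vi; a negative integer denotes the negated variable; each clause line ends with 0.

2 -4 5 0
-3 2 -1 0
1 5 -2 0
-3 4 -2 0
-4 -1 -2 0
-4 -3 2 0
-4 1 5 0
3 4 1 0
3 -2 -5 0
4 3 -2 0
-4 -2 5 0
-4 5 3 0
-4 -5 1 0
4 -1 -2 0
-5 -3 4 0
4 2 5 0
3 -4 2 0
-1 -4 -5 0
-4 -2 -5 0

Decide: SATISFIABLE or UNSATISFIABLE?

Branch on v1: take v1 = True.
For the remaining variables, v2 = False, v3 = False, v4 = False, v5 = True works.
So v1=T  v2=F  v3=F  v4=F  v5=T is a satisfying assignment.

SATISFIABLE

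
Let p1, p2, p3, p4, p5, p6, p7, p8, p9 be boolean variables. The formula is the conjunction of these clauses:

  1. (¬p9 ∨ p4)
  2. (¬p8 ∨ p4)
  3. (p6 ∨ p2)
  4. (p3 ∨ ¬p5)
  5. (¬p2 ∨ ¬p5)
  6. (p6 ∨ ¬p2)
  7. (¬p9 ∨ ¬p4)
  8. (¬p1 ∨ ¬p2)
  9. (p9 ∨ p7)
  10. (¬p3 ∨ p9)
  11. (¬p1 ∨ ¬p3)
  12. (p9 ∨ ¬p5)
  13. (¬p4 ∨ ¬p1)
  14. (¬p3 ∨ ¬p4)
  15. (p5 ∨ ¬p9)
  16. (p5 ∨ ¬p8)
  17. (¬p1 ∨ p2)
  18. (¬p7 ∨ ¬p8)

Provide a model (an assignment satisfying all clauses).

p1=False  p2=True  p3=False  p4=True  p5=False  p6=True  p7=True  p8=False  p9=False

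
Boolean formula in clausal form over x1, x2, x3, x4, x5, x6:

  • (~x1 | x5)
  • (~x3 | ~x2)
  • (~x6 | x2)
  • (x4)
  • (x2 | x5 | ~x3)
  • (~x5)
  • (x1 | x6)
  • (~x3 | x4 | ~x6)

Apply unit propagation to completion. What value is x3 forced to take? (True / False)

(x4) stands alone — x4 = True.
(~x5) stands alone — x5 = False.
(x5 | ~x1): since x5 = False, the clause reduces to (~x1). x1 = False.
(x6 | x1) with x1 = False leaves only x6, so x6 = True.
In (~x6 | x2), ~x6 is now false; x2 must hold, so x2 = True.
(~x2 | ~x3) with x2 = True leaves only ~x3, so x3 = False.

False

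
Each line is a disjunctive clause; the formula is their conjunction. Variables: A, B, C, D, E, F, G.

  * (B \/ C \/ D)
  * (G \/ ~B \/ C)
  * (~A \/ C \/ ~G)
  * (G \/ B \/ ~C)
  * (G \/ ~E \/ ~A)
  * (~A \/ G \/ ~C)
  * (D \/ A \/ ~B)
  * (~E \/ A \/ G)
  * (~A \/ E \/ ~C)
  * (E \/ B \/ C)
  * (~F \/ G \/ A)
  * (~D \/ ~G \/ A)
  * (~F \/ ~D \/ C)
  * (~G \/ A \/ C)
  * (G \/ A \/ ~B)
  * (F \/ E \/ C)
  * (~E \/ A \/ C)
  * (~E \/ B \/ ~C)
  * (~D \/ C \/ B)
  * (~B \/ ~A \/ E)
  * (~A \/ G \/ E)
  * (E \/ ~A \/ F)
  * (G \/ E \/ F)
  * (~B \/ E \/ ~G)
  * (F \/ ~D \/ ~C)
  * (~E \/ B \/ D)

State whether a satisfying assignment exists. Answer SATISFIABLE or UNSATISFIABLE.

Set A = True and propagate.
Branch on B: take B = True.
  then E is forced to True.
  then G is forced to True.
  then C is forced to True.
Try D = False.
F is now unconstrained; take F = False.
So A=T  B=T  C=T  D=F  E=T  F=F  G=T is a satisfying assignment.

SATISFIABLE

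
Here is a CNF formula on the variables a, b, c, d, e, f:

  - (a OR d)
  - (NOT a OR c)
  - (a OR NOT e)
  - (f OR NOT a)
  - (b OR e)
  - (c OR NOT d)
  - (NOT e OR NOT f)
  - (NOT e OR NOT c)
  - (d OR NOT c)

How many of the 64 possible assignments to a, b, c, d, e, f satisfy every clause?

3

Satisfying assignments:
  a=F b=T c=T d=T e=F f=F
  a=F b=T c=T d=T e=F f=T
  a=T b=T c=T d=T e=F f=T
That's 3 in total.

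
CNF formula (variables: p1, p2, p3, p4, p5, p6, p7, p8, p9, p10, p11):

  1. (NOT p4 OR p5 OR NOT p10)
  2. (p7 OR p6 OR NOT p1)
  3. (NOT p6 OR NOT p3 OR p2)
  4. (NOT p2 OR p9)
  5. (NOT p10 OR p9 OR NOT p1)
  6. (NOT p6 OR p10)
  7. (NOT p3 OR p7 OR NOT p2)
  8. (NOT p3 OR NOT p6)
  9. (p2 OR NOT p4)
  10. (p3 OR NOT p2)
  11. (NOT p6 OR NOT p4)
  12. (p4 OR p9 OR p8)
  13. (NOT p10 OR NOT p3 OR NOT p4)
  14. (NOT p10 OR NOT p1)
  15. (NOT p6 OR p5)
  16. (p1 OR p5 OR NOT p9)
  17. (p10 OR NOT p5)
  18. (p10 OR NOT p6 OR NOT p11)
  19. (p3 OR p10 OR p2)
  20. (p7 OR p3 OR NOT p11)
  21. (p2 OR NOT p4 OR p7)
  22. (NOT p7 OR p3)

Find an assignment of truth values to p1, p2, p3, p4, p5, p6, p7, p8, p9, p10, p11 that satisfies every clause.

Pure literal: p8 appears only positively; assign p8 = True.
Pure literal: p11 appears only negated; assign p11 = False.
Branch on p1: take p1 = False.
Set p2 = False and propagate.
  then p4 is forced to False.
The remaining clauses are satisfied by p3 = True, p5 = False, p6 = False, p7 = False, p9 = False, p10 = False.
Every clause has at least one true literal under this assignment.

p1=False, p2=False, p3=True, p4=False, p5=False, p6=False, p7=False, p8=True, p9=False, p10=False, p11=False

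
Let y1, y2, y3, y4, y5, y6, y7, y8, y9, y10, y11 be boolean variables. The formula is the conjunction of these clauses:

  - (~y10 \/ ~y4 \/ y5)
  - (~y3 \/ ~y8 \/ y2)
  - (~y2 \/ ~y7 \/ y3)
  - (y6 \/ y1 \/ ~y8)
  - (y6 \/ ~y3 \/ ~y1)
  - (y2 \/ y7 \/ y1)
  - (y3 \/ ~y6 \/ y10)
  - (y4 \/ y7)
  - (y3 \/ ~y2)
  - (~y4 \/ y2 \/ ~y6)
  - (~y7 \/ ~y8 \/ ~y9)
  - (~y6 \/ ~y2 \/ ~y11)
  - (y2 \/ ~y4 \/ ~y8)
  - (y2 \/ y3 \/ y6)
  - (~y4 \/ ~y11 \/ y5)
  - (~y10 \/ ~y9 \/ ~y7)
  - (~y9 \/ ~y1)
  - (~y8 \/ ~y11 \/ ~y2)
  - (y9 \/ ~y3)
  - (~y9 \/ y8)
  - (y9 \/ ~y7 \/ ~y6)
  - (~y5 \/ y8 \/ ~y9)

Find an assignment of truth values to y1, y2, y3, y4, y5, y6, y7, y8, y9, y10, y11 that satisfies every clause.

y11 occurs only negated in the remaining clauses — set y11 = False.
Set y1 = False and propagate.
Set y2 = True and propagate.
  then y3 is forced to True.
  then y9 is forced to True.
  then y8 is forced to True.
  then y6 is forced to True.
  then y7 is forced to False.
  then y4 is forced to True.
For the remaining variables, y5 = False, y10 = False works.
Check each clause:
  1. (y5 \/ ~y4 \/ ~y10) — ~y10 is true.
  2. (y2 \/ ~y3 \/ ~y8) — y2 is true.
  3. (~y2 \/ y3 \/ ~y7) — ~y7 is true.
  4. (y1 \/ y6 \/ ~y8) — y6 is true.
  5. (~y3 \/ ~y1 \/ y6) — ~y1 is true.
  6. (y7 \/ y2 \/ y1) — y2 is true.
  7. (y10 \/ y3 \/ ~y6) — y3 is true.
  8. (y4 \/ y7) — y4 is true.
  9. (~y2 \/ y3) — y3 is true.
  10. (y2 \/ ~y6 \/ ~y4) — y2 is true.
  11. (~y8 \/ ~y7 \/ ~y9) — ~y7 is true.
  12. (~y2 \/ ~y11 \/ ~y6) — ~y11 is true.
  13. (~y8 \/ ~y4 \/ y2) — y2 is true.
  14. (y2 \/ y3 \/ y6) — y2 is true.
  15. (~y11 \/ y5 \/ ~y4) — ~y11 is true.
  16. (~y9 \/ ~y10 \/ ~y7) — ~y7 is true.
  17. (~y1 \/ ~y9) — ~y1 is true.
  18. (~y11 \/ ~y2 \/ ~y8) — ~y11 is true.
  19. (y9 \/ ~y3) — y9 is true.
  20. (~y9 \/ y8) — y8 is true.
  21. (y9 \/ ~y7 \/ ~y6) — y9 is true.
  22. (~y9 \/ ~y5 \/ y8) — y8 is true.

y1=F  y2=T  y3=T  y4=T  y5=F  y6=T  y7=F  y8=T  y9=T  y10=F  y11=F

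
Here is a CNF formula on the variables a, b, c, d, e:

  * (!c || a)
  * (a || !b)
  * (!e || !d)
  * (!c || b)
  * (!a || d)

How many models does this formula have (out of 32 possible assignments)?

The models are:
  a=F b=F c=F d=F e=F
  a=F b=F c=F d=F e=T
  a=F b=F c=F d=T e=F
  a=T b=F c=F d=T e=F
  a=T b=T c=F d=T e=F
  a=T b=T c=T d=T e=F
That's 6 in total.

6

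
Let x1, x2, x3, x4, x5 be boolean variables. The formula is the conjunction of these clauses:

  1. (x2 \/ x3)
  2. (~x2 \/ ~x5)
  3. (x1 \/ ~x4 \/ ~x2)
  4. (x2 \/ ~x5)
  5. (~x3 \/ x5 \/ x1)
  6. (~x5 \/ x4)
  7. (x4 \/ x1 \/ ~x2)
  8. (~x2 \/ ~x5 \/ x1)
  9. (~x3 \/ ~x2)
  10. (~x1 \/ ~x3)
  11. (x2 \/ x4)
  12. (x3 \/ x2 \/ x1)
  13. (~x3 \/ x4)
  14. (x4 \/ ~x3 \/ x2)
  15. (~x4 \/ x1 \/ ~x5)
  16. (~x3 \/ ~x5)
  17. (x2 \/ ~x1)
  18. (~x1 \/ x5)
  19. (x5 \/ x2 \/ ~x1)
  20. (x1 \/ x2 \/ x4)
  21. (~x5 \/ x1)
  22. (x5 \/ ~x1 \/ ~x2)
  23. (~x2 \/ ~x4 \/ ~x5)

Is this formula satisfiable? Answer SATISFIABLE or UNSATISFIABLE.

x2 = True:
  propagation gives x5=False, x3=False, x1=False, x4=False; an empty clause results — contradiction.
x2 = False:
  propagation gives x3=True, x5=False, x1=True; an empty clause results — contradiction.
Every branch closes, so no satisfying assignment exists.

UNSATISFIABLE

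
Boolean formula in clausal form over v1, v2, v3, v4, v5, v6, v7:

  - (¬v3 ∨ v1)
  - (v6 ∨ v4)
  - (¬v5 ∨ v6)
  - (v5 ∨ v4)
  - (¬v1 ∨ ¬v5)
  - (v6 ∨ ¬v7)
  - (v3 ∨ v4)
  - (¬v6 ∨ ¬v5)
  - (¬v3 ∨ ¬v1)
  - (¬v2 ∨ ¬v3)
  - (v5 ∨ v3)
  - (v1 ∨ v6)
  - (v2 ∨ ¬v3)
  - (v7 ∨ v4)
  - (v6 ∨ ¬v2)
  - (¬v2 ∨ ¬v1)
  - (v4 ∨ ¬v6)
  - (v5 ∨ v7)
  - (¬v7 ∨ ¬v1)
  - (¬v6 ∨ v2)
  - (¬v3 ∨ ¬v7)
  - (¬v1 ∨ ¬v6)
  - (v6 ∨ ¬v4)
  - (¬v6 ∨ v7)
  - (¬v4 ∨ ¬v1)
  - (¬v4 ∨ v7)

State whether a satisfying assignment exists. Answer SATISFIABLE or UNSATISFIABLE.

UNSATISFIABLE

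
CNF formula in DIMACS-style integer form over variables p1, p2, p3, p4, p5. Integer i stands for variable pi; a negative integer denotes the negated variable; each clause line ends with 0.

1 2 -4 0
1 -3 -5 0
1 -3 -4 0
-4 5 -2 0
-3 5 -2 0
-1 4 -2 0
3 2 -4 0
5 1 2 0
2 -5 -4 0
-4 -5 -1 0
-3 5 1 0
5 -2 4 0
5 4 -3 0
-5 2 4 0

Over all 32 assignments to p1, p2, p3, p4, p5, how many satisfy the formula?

The models are:
  p1=0 p2=1 p3=0 p4=0 p5=1
  p1=0 p2=1 p3=0 p4=1 p5=1
  p1=1 p2=0 p3=0 p4=0 p5=0
  p1=1 p2=0 p3=1 p4=1 p5=0
Count: 4.

4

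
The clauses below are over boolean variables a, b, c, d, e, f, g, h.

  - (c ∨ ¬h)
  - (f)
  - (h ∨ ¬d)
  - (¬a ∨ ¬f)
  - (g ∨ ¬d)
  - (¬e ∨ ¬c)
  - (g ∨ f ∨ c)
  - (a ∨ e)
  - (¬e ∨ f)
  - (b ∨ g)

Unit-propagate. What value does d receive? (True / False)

False

(f) is a unit clause: f = True.
In (¬f ∨ ¬a), ¬f is now false; ¬a must hold, so a = False.
(a ∨ e) with a = False leaves only e, so e = True.
(¬c ∨ ¬e): since e = True, the clause reduces to (¬c). c = False.
In (c ∨ ¬h), c is now false; ¬h must hold, so h = False.
(¬d ∨ h) with h = False leaves only ¬d, so d = False.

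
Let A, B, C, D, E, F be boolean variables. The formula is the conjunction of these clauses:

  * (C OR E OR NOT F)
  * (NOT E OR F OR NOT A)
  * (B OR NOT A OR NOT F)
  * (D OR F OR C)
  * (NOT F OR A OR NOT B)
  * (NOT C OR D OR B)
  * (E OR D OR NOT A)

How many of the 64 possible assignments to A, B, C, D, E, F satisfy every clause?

23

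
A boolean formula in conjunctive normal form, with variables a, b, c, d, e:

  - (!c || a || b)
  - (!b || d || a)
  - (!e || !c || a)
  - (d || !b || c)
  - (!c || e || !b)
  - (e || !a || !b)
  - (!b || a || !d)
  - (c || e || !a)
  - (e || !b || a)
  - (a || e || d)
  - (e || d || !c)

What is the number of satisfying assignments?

11

Case analysis on a and b:
  a=1, b=1: remaining (c,d,e) ∈ {(0,1,1); (1,0,1); (1,1,1)} — 3.
  a=1, b=0: 5 of the 8 assignments to (c,d,e) work.
  a=0, b=1: a clause becomes empty — 0.
  a=0, b=0: remaining (c,d,e) ∈ {(0,0,1); (0,1,0); (0,1,1)} — 3.
Total: 3 + 5 + 0 + 3 = 11.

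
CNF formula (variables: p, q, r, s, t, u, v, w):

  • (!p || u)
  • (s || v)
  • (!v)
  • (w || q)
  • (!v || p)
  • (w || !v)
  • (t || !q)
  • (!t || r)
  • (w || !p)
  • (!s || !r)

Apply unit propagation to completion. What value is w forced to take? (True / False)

Unit clause (!v) sets v = False.
(s || v) with v = False leaves only s, so s = True.
From (!r || !s) and s = True: r = False.
(r || !t) with r = False leaves only !t, so t = False.
In (t || !q), t is now false; !q must hold, so q = False.
From (w || q) and q = False: w = True.

True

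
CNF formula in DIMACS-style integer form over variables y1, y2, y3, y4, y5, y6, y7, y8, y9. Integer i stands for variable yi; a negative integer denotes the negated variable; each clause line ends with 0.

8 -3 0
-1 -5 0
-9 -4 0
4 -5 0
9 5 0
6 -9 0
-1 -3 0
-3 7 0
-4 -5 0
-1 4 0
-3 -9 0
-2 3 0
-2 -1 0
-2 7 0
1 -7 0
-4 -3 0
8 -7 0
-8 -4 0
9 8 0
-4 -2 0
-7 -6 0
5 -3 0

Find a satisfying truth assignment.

y1 = 0  y2 = 0  y3 = 0  y4 = 0  y5 = 0  y6 = 1  y7 = 0  y8 = 0  y9 = 1

Check each clause:
  1. (¬y3 ∨ y8) — ¬y3 is true.
  2. (¬y1 ∨ ¬y5) — ¬y5 is true.
  3. (¬y9 ∨ ¬y4) — ¬y4 is true.
  4. (¬y5 ∨ y4) — ¬y5 is true.
  5. (y5 ∨ y9) — y9 is true.
  6. (y6 ∨ ¬y9) — y6 is true.
  7. (¬y1 ∨ ¬y3) — ¬y3 is true.
  8. (¬y3 ∨ y7) — ¬y3 is true.
  9. (¬y4 ∨ ¬y5) — ¬y5 is true.
  10. (¬y1 ∨ y4) — ¬y1 is true.
  11. (¬y3 ∨ ¬y9) — ¬y3 is true.
  12. (¬y2 ∨ y3) — ¬y2 is true.
  13. (¬y2 ∨ ¬y1) — ¬y1 is true.
  14. (¬y2 ∨ y7) — ¬y2 is true.
  15. (y1 ∨ ¬y7) — ¬y7 is true.
  16. (¬y3 ∨ ¬y4) — ¬y4 is true.
  17. (y8 ∨ ¬y7) — ¬y7 is true.
  18. (¬y4 ∨ ¬y8) — ¬y8 is true.
  19. (y9 ∨ y8) — y9 is true.
  20. (¬y2 ∨ ¬y4) — ¬y4 is true.
  21. (¬y6 ∨ ¬y7) — ¬y7 is true.
  22. (¬y3 ∨ y5) — ¬y3 is true.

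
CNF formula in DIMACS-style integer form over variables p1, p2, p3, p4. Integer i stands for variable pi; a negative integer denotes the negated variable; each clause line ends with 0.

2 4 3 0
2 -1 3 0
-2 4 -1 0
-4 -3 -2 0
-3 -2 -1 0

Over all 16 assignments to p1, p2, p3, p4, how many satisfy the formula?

9

Case analysis on p2 and p3:
  p2=T, p3=T: remaining (p1,p4) ∈ {(F,F)} — 1.
  p2=T, p3=F: remaining (p1,p4) ∈ {(F,F); (F,T); (T,T)} — 3.
  p2=F, p3=T: remaining (p1,p4) ∈ {(F,F); (F,T); (T,F); (T,T)} — 4.
  p2=F, p3=F: remaining (p1,p4) ∈ {(F,T)} — 1.
Total: 1 + 3 + 4 + 1 = 9.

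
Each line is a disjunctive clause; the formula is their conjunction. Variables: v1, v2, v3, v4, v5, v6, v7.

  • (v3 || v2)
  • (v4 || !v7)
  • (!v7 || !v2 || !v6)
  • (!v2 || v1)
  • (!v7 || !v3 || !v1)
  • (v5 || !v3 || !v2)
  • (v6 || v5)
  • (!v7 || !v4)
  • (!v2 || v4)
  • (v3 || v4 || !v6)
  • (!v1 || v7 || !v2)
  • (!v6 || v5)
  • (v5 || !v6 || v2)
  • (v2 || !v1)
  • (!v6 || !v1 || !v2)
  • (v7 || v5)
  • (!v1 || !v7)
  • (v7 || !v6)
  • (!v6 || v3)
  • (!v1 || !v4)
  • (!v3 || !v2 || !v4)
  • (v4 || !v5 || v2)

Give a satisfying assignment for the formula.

v1=F, v2=F, v3=T, v4=T, v5=T, v6=F, v7=F

Check each clause:
  1. (v2 || v3) — v3 is true.
  2. (v4 || !v7) — !v7 is true.
  3. (!v7 || !v6 || !v2) — !v7 is true.
  4. (v1 || !v2) — !v2 is true.
  5. (!v1 || !v7 || !v3) — !v7 is true.
  6. (!v2 || !v3 || v5) — v5 is true.
  7. (v6 || v5) — v5 is true.
  8. (!v7 || !v4) — !v7 is true.
  9. (!v2 || v4) — v4 is true.
  10. (!v6 || v3 || v4) — !v6 is true.
  11. (!v1 || !v2 || v7) — !v1 is true.
  12. (!v6 || v5) — !v6 is true.
  13. (!v6 || v5 || v2) — !v6 is true.
  14. (!v1 || v2) — !v1 is true.
  15. (!v6 || !v2 || !v1) — !v6 is true.
  16. (v5 || v7) — v5 is true.
  17. (!v7 || !v1) — !v7 is true.
  18. (v7 || !v6) — !v6 is true.
  19. (v3 || !v6) — !v6 is true.
  20. (!v1 || !v4) — !v1 is true.
  21. (!v4 || !v3 || !v2) — !v2 is true.
  22. (v4 || !v5 || v2) — v4 is true.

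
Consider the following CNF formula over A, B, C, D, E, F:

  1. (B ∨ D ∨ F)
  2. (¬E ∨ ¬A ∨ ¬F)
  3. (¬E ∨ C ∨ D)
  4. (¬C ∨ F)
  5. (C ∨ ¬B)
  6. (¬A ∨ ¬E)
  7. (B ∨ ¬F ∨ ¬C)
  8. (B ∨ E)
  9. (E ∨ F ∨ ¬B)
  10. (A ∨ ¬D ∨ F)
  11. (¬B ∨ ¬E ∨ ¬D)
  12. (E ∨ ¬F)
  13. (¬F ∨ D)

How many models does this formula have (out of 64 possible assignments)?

1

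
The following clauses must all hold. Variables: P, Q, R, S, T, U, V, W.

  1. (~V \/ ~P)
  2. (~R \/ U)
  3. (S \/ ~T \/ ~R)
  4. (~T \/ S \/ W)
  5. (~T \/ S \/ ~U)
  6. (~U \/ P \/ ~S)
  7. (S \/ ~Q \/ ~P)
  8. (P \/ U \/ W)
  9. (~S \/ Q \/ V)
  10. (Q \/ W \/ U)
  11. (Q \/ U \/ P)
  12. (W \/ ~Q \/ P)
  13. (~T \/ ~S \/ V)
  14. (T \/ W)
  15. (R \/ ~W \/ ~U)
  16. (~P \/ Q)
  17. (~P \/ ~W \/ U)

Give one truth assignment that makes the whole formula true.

Set P = False and propagate.
For the remaining variables, Q = True, R = False, S = False, T = True, U = False, V = False, W = True works.
Every clause has at least one true literal under this assignment.

P=0, Q=1, R=0, S=0, T=1, U=0, V=0, W=1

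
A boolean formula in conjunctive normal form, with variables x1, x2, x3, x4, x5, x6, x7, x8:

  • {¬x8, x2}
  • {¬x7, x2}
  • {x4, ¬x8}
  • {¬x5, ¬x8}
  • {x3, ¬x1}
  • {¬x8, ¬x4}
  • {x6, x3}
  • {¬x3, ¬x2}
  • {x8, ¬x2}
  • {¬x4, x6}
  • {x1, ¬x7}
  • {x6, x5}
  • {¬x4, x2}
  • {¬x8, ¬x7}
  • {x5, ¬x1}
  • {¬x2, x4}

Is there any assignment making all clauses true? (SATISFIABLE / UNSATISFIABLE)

Pure literal: x7 appears only negated; assign x7 = False.
Set x1 = False and propagate.
Set x2 = False and propagate.
  then x8 is forced to False.
  then x4 is forced to False.
Set x3 = True and propagate.
For the remaining variables, x5 = True, x6 = False works.
Every clause has at least one true literal under this assignment.
So x1=F, x2=F, x3=T, x4=F, x5=T, x6=F, x7=F, x8=F is a satisfying assignment.

SATISFIABLE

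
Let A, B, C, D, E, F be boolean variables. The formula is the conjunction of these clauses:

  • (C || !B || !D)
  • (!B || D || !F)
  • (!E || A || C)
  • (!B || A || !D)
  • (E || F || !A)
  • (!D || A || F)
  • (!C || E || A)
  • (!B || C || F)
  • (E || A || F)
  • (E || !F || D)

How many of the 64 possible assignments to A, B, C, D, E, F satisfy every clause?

19

Case analysis on A and F:
  A=T, F=T: 8 of the 16 assignments to (B,C,D,E) work.
  A=T, F=F: D free; 3 ways for (B,C,E) × 2^1 = 6.
  A=F, F=T: remaining (B,C,D,E) ∈ {(F,F,T,F); (F,T,F,T); (F,T,T,T)} — 3.
  A=F, F=F: remaining (B,C,D,E) ∈ {(F,T,F,T); (T,T,F,T)} — 2.
Total: 8 + 6 + 3 + 2 = 19.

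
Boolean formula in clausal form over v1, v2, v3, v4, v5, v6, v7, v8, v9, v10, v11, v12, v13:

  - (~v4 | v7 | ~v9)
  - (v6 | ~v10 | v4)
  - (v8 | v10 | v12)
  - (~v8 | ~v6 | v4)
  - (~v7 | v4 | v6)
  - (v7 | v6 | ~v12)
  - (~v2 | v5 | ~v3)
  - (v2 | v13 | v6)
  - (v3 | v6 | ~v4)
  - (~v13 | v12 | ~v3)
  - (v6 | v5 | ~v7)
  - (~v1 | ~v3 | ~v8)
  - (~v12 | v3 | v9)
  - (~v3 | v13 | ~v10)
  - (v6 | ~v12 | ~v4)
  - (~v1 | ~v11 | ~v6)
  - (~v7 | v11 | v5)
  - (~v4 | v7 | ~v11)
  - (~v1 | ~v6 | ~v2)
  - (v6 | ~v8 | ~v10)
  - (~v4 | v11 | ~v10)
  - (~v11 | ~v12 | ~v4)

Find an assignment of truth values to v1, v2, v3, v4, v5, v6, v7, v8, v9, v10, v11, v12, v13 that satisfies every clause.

v1 = T  v2 = F  v3 = F  v4 = F  v5 = T  v6 = T  v7 = T  v8 = F  v9 = T  v10 = T  v11 = F  v12 = T  v13 = F

Check each clause:
  1. (v7 | ~v4 | ~v9) — ~v4 is true.
  2. (v4 | ~v10 | v6) — v6 is true.
  3. (v10 | v8 | v12) — v10 is true.
  4. (~v6 | v4 | ~v8) — ~v8 is true.
  5. (~v7 | v6 | v4) — v6 is true.
  6. (~v12 | v7 | v6) — v6 is true.
  7. (~v3 | ~v2 | v5) — ~v3 is true.
  8. (v2 | v6 | v13) — v6 is true.
  9. (v6 | v3 | ~v4) — ~v4 is true.
  10. (~v13 | ~v3 | v12) — ~v13 is true.
  11. (v5 | v6 | ~v7) — v5 is true.
  12. (~v3 | ~v1 | ~v8) — ~v8 is true.
  13. (~v12 | v3 | v9) — v9 is true.
  14. (~v10 | v13 | ~v3) — ~v3 is true.
  15. (v6 | ~v4 | ~v12) — ~v4 is true.
  16. (~v1 | ~v6 | ~v11) — ~v11 is true.
  17. (~v7 | v11 | v5) — v5 is true.
  18. (~v11 | ~v4 | v7) — ~v4 is true.
  19. (~v1 | ~v6 | ~v2) — ~v2 is true.
  20. (~v8 | ~v10 | v6) — ~v8 is true.
  21. (~v10 | ~v4 | v11) — ~v4 is true.
  22. (~v12 | ~v11 | ~v4) — ~v11 is true.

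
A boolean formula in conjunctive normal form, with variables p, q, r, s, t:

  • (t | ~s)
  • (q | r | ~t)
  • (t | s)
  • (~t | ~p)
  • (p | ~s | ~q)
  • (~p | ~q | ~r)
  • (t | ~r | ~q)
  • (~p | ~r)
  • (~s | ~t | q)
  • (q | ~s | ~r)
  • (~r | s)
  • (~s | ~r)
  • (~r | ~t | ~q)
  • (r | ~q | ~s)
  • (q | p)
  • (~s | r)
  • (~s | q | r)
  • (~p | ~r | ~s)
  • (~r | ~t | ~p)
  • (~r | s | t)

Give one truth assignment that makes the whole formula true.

p = 0, q = 1, r = 0, s = 0, t = 1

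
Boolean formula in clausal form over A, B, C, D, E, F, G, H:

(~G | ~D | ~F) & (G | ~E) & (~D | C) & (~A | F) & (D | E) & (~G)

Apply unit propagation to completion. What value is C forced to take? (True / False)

Unit clause (~G) sets G = False.
In (G | ~E), G is now false; ~E must hold, so E = False.
(E | D) with E = False leaves only D, so D = True.
(~D | C) with D = True leaves only C, so C = True.

True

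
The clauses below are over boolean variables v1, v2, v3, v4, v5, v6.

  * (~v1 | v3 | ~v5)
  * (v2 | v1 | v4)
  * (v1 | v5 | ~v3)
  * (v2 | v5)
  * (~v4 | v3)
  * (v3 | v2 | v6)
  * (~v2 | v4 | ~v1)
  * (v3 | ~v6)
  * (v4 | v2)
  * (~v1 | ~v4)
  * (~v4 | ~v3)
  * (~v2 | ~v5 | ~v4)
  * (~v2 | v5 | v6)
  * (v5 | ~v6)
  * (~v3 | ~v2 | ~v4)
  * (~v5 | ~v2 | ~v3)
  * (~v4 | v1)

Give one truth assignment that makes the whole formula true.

v1=False  v2=True  v3=False  v4=False  v5=True  v6=False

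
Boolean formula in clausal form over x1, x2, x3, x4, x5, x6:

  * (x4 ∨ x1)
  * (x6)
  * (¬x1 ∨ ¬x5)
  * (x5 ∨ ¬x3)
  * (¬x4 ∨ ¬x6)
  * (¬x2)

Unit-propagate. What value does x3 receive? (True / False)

(x6) stands alone — x6 = True.
From (¬x6 ∨ ¬x4) and x6 = True: x4 = False.
(x4 ∨ x1): since x4 = False, the clause reduces to (x1). x1 = True.
From (¬x1 ∨ ¬x5) and x1 = True: x5 = False.
(x5 ∨ ¬x3) with x5 = False leaves only ¬x3, so x3 = False.

False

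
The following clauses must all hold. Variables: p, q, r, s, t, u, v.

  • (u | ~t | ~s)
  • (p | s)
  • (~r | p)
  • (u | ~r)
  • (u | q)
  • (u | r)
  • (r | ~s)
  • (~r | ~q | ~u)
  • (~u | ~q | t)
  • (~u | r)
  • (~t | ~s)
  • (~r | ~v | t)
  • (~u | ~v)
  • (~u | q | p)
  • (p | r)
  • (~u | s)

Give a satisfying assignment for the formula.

p occurs only positively in the remaining clauses — set p = True.
Pure literal: v appears only negated; assign v = False.
Branch on q: take q = False.
  then u is forced to True.
  then r is forced to True.
  then s is forced to True.
  then t is forced to False.

p=1, q=0, r=1, s=1, t=0, u=1, v=0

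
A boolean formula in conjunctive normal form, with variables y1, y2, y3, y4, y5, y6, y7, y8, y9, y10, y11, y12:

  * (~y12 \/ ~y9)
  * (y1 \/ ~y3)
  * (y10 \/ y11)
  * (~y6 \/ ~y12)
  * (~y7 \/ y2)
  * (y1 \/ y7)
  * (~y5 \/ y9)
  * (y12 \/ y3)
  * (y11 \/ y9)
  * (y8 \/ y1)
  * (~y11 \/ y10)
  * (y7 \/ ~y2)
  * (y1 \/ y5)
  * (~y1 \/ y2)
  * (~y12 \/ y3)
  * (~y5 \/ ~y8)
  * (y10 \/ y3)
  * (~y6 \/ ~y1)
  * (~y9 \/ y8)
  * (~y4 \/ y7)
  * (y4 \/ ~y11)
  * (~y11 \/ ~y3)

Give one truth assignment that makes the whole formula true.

y1 = T, y2 = T, y3 = T, y4 = F, y5 = F, y6 = F, y7 = T, y8 = T, y9 = T, y10 = T, y11 = F, y12 = F

Check each clause:
  1. (~y12 \/ ~y9) — ~y12 is true.
  2. (y1 \/ ~y3) — y1 is true.
  3. (y11 \/ y10) — y10 is true.
  4. (~y12 \/ ~y6) — ~y6 is true.
  5. (y2 \/ ~y7) — y2 is true.
  6. (y1 \/ y7) — y1 is true.
  7. (y9 \/ ~y5) — y9 is true.
  8. (y3 \/ y12) — y3 is true.
  9. (y11 \/ y9) — y9 is true.
  10. (y8 \/ y1) — y8 is true.
  11. (y10 \/ ~y11) — y10 is true.
  12. (~y2 \/ y7) — y7 is true.
  13. (y1 \/ y5) — y1 is true.
  14. (~y1 \/ y2) — y2 is true.
  15. (~y12 \/ y3) — y3 is true.
  16. (~y8 \/ ~y5) — ~y5 is true.
  17. (y10 \/ y3) — y10 is true.
  18. (~y6 \/ ~y1) — ~y6 is true.
  19. (~y9 \/ y8) — y8 is true.
  20. (~y4 \/ y7) — ~y4 is true.
  21. (y4 \/ ~y11) — ~y11 is true.
  22. (~y11 \/ ~y3) — ~y11 is true.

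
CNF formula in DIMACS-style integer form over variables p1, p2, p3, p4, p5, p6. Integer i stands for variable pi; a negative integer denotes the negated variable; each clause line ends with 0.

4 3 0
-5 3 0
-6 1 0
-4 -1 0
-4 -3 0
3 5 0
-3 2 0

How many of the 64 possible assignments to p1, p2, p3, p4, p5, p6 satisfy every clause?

The models are:
  p1=0 p2=1 p3=1 p4=0 p5=0 p6=0
  p1=0 p2=1 p3=1 p4=0 p5=1 p6=0
  p1=1 p2=1 p3=1 p4=0 p5=0 p6=0
  p1=1 p2=1 p3=1 p4=0 p5=0 p6=1
  p1=1 p2=1 p3=1 p4=0 p5=1 p6=0
  p1=1 p2=1 p3=1 p4=0 p5=1 p6=1
Count: 6.

6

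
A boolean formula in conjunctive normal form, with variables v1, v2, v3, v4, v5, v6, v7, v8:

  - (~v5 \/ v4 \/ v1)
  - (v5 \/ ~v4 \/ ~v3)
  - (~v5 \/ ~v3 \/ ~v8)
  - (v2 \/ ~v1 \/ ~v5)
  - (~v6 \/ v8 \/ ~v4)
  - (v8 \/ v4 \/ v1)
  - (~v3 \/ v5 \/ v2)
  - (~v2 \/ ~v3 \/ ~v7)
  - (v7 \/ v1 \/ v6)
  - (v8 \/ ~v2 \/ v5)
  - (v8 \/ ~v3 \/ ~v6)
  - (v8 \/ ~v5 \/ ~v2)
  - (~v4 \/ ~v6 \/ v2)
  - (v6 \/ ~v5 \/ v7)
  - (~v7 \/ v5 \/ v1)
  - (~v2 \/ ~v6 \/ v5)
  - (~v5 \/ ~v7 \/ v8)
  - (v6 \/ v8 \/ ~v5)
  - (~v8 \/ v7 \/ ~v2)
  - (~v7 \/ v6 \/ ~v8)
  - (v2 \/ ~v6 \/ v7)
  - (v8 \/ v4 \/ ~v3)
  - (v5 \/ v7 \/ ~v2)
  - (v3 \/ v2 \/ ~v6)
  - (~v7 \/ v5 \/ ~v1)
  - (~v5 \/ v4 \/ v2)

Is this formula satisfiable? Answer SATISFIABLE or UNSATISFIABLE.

SATISFIABLE

Try v1 = False.
Branch on v2: take v2 = True.
Try v3 = False.
The remaining clauses are satisfied by v4 = True, v5 = True, v6 = True, v7 = True, v8 = True.
So v1=False, v2=True, v3=False, v4=True, v5=True, v6=True, v7=True, v8=True is a satisfying assignment.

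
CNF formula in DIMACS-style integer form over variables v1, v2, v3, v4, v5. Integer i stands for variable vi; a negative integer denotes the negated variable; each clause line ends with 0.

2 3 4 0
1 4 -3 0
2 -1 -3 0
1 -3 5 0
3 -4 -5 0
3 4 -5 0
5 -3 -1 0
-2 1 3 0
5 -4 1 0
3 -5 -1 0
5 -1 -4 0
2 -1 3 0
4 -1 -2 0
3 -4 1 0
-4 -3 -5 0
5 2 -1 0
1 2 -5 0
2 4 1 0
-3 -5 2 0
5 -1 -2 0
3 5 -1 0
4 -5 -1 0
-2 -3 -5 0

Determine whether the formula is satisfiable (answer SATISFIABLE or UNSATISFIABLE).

UNSATISFIABLE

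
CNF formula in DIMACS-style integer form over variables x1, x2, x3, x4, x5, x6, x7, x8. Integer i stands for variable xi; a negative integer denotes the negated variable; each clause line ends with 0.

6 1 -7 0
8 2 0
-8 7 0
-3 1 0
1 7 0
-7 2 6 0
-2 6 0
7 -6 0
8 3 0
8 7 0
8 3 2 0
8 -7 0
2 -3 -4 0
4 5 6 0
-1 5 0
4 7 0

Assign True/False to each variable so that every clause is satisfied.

x1=False, x2=True, x3=False, x4=False, x5=True, x6=True, x7=True, x8=True

Pure literal: x5 appears only positively; assign x5 = True.
Try x1 = False.
  then x3 is forced to False.
  then x7 is forced to True.
  then x6 is forced to True.
  then x8 is forced to True.
x2, x4 are now unconstrained; take x2 = True, x4 = False.
Every clause has at least one true literal under this assignment.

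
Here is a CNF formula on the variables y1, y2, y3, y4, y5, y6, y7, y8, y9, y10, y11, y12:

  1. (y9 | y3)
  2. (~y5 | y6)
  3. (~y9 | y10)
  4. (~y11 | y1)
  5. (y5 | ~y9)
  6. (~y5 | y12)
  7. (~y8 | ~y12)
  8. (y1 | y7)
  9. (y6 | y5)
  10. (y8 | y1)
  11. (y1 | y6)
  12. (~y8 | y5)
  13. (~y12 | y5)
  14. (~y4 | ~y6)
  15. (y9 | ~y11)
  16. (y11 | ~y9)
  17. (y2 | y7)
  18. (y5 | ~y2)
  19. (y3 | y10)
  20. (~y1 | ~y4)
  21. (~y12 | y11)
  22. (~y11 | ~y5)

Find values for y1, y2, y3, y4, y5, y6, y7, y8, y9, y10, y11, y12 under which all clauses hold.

y1 = True  y2 = False  y3 = True  y4 = False  y5 = False  y6 = True  y7 = True  y8 = False  y9 = False  y10 = False  y11 = False  y12 = False

Check each clause:
  1. (y3 | y9) — y3 is true.
  2. (~y5 | y6) — ~y5 is true.
  3. (~y9 | y10) — ~y9 is true.
  4. (~y11 | y1) — y1 is true.
  5. (y5 | ~y9) — ~y9 is true.
  6. (~y5 | y12) — ~y5 is true.
  7. (~y12 | ~y8) — ~y8 is true.
  8. (y1 | y7) — y1 is true.
  9. (y5 | y6) — y6 is true.
  10. (y1 | y8) — y1 is true.
  11. (y1 | y6) — y1 is true.
  12. (y5 | ~y8) — ~y8 is true.
  13. (y5 | ~y12) — ~y12 is true.
  14. (~y4 | ~y6) — ~y4 is true.
  15. (y9 | ~y11) — ~y11 is true.
  16. (y11 | ~y9) — ~y9 is true.
  17. (y2 | y7) — y7 is true.
  18. (y5 | ~y2) — ~y2 is true.
  19. (y3 | y10) — y3 is true.
  20. (~y1 | ~y4) — ~y4 is true.
  21. (~y12 | y11) — ~y12 is true.
  22. (~y11 | ~y5) — ~y5 is true.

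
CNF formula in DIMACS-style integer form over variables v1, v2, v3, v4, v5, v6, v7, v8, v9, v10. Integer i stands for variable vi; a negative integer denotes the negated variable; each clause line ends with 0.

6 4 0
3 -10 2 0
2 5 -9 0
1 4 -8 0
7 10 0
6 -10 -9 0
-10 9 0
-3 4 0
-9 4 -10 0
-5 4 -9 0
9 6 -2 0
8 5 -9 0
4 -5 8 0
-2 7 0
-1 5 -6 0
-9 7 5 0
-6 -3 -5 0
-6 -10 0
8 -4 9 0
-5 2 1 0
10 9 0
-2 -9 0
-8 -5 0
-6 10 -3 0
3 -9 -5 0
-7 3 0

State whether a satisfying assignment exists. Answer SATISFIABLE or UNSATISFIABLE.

SATISFIABLE

Branch on v1: take v1 = True.
Try v2 = False.
Branch on v3: take v3 = True.
  then v4 is forced to True.
The remaining clauses are satisfied by v5 = True, v6 = False, v7 = True, v8 = False, v9 = True, v10 = False.
So v1 = T, v2 = F, v3 = T, v4 = T, v5 = T, v6 = F, v7 = T, v8 = F, v9 = T, v10 = F is a satisfying assignment.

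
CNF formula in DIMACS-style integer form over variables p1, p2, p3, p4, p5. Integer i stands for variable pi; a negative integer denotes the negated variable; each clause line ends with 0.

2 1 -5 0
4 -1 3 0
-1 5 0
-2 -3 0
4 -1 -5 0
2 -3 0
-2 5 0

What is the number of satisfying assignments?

6

Satisfying assignments:
  p1=F p2=F p3=F p4=F p5=F
  p1=F p2=F p3=F p4=T p5=F
  p1=F p2=T p3=F p4=F p5=T
  p1=F p2=T p3=F p4=T p5=T
  p1=T p2=F p3=F p4=T p5=T
  p1=T p2=T p3=F p4=T p5=T
That's 6 in total.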